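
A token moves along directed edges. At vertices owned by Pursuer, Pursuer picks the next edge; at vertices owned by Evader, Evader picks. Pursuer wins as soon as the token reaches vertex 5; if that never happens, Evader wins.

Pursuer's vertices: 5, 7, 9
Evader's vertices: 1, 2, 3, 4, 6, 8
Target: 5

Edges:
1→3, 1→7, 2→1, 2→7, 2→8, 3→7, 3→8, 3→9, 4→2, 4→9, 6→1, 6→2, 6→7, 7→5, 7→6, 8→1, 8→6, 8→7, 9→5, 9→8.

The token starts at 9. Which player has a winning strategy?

A0 = {5}
A1: add {7, 9} — 7 (Pursuer) has 7→5; 9 (Pursuer) has 9→5.
A2 = A1; e.g. 1 (Evader) can still go to 3. Fixed point.
9 ∈ A1, so Pursuer can force the target.

Pursuer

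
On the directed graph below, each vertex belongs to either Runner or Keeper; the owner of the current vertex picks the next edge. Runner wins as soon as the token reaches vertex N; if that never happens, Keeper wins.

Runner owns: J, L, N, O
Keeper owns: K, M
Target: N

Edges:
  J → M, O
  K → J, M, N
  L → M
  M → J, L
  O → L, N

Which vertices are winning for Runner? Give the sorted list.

A0 = {N}
A1: add {O} — O (Runner) has O→N.
A2: add {J} — J (Runner) has J→O.
A3 = A2; e.g. K (Keeper) can still go to M. Fixed point.
Runner's winning region = {J, N, O}.

J, N, O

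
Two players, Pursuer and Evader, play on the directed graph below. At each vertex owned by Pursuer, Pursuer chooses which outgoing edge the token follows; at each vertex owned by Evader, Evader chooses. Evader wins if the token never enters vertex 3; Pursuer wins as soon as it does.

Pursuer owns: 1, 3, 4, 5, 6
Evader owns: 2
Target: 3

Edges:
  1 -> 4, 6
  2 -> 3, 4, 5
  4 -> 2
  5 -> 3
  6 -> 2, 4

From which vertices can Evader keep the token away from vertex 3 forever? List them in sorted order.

1, 2, 4, 6

A0 = {3}
A1: add {5} — 5 (Pursuer) has 5→3.
A2 = A1; e.g. 1 (Pursuer) has no edge into A1. Fixed point.
Pursuer's attractor = {3, 5}; Evader avoids the target exactly from the complement.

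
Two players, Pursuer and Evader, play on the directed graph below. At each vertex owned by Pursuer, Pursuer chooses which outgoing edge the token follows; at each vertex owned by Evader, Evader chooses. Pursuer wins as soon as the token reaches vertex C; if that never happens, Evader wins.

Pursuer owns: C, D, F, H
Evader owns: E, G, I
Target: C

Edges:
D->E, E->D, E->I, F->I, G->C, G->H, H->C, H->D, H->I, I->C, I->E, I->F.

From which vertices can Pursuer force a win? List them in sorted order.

C, G, H

A0 = {C}
A1: add {H} — H (Pursuer) has H→C.
A2: add {G} — G (Evader): all of {C, H} already in.
A3 = A2; e.g. D (Pursuer) has no edge into A2. Fixed point.
Pursuer's winning region = {C, G, H}.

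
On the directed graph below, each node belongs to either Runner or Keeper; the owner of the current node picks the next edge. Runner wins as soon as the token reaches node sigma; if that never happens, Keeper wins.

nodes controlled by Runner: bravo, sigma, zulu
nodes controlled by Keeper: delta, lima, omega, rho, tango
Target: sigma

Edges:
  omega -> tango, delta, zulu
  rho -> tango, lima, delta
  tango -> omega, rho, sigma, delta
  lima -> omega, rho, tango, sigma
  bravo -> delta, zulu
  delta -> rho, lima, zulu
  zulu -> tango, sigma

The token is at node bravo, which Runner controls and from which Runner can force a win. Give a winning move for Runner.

zulu

A0 = {sigma}
A1: add {zulu} — zulu (Runner) has zulu→sigma.
A2: add {bravo} — bravo (Runner) has bravo→zulu.
A3 = A2; e.g. omega (Keeper) can still go to tango. Fixed point.
From bravo, successor zulu is in the attractor (rank 1); the other successor delta is not.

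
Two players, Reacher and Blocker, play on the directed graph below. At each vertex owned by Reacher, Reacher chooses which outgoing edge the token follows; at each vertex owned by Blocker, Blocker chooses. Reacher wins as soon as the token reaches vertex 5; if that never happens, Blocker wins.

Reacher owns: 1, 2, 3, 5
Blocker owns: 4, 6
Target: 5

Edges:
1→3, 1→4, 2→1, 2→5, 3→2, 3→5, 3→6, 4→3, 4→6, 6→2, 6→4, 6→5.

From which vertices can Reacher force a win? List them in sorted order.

1, 2, 3, 5

A0 = {5}
A1: add {2, 3} — 2 (Reacher) has 2→5; 3 (Reacher) has 3→5.
A2: add {1} — 1 (Reacher) has 1→3.
A3 = A2; e.g. 4 (Blocker) can still go to 6. Fixed point.
Reacher's winning region = {1, 2, 3, 5}.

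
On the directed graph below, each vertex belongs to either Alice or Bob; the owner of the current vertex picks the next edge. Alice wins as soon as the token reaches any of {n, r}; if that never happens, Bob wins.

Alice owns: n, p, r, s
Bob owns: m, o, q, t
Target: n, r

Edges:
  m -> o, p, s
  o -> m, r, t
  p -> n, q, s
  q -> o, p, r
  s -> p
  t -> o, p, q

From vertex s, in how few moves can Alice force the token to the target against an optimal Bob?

2

A0 = {n, r}
A1: add {p} — p (Alice) has p→n.
A2: add {s} — s (Alice) has s→p.
A3 = A2; e.g. m (Bob) can still go to o. Fixed point.
s enters the attractor at level 2, so Alice can force the target in 2 moves from there.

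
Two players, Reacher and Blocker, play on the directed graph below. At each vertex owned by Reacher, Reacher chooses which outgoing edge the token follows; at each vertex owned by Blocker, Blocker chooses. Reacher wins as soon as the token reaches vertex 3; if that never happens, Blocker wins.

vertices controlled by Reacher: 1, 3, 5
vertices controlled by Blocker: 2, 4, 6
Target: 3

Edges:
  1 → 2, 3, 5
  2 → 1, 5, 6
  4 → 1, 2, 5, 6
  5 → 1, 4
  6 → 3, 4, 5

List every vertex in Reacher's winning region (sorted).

1, 3, 5

A0 = {3}
A1: add {1} — 1 (Reacher) has 1→3.
A2: add {5} — 5 (Reacher) has 5→1.
A3 = A2; e.g. 2 (Blocker) can still go to 6. Fixed point.
Reacher's winning region = {1, 3, 5}.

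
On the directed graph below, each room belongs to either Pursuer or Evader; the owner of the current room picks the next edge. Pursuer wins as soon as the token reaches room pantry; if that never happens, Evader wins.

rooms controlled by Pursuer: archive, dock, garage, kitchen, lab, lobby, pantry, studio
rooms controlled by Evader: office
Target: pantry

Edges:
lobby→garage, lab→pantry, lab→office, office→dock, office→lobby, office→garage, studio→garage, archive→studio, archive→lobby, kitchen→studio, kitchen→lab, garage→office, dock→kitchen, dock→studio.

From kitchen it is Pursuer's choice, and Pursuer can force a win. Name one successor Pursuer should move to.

A0 = {pantry}
A1: add {lab} — lab (Pursuer) has lab→pantry.
A2: add {kitchen} — kitchen (Pursuer) has kitchen→lab.
A3: add {dock} — dock (Pursuer) has dock→kitchen.
A4 = A3; e.g. archive (Pursuer) has no edge into A3. Fixed point.
From kitchen, successor lab is in the attractor (rank 1); the other successor studio is not.

lab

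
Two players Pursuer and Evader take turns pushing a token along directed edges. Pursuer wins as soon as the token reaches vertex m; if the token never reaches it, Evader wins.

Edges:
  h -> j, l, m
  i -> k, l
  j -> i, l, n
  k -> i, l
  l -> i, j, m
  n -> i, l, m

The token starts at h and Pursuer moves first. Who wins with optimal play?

Track states (vertex, player-to-move).
A0 = {(m,Pursuer), (m,Evader)}
A1: add {(h,Pursuer), (l,Pursuer), (n,Pursuer)}.
(h,Pursuer) ∈ A1 ⇒ Pursuer forces the target.

Pursuer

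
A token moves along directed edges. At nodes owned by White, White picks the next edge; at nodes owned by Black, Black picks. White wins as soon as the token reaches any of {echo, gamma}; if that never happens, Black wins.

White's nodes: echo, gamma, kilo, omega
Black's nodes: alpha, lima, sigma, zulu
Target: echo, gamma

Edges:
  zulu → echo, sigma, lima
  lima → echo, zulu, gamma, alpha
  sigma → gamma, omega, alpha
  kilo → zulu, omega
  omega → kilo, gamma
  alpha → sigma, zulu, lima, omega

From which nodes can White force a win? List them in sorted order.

echo, gamma, kilo, omega

A0 = {echo, gamma}
A1: add {omega} — omega (White) has omega→gamma.
A2: add {kilo} — kilo (White) has kilo→omega.
A3 = A2; e.g. sigma (Black) can still go to alpha. Fixed point.
White's winning region = {echo, gamma, kilo, omega}.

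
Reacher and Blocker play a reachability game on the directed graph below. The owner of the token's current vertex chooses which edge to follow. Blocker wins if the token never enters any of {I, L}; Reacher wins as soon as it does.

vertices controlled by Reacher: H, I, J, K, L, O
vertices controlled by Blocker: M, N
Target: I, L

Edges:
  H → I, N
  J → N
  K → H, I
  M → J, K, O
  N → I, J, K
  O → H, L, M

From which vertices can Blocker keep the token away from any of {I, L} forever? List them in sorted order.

J, M, N

A0 = {I, L}
A1: add {H, K, O} — H (Reacher) has H→I; K (Reacher) has K→I; O (Reacher) has O→L.
A2 = A1; e.g. J (Reacher) has no edge into A1. Fixed point.
Reacher's attractor = {H, I, K, L, O}; Blocker avoids the target exactly from the complement.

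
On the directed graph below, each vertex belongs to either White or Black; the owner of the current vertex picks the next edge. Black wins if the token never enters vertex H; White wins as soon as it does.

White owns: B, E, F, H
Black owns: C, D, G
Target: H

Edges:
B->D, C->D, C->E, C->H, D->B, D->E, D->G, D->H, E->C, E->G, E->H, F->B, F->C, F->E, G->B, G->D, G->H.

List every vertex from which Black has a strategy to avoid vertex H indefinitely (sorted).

B, C, D, G

A0 = {H}
A1: add {E} — E (White) has E→H.
A2: add {F} — F (White) has F→E.
A3 = A2; e.g. B (White) has no edge into A2. Fixed point.
White's attractor = {E, F, H}; Black avoids the target exactly from the complement.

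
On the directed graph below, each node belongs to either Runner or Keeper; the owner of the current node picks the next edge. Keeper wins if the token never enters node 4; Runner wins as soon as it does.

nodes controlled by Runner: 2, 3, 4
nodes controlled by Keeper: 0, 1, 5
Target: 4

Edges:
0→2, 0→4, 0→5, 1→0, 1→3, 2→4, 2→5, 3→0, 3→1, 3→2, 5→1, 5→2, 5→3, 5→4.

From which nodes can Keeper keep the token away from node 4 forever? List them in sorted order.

0, 1, 5

A0 = {4}
A1: add {2} — 2 (Runner) has 2→4.
A2: add {3} — 3 (Runner) has 3→2.
A3 = A2; e.g. 0 (Keeper) can still go to 5. Fixed point.
Runner's attractor = {2, 3, 4}; Keeper avoids the target exactly from the complement.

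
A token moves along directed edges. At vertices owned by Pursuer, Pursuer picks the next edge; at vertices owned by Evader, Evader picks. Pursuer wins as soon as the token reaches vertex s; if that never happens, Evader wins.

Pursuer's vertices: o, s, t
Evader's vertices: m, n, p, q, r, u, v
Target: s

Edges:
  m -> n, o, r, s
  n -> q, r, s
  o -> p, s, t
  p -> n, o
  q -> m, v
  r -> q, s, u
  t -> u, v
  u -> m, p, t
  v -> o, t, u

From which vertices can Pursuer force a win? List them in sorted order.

o, s

A0 = {s}
A1: add {o} — o (Pursuer) has o→s.
A2 = A1; e.g. m (Evader) can still go to n. Fixed point.
Pursuer's winning region = {o, s}.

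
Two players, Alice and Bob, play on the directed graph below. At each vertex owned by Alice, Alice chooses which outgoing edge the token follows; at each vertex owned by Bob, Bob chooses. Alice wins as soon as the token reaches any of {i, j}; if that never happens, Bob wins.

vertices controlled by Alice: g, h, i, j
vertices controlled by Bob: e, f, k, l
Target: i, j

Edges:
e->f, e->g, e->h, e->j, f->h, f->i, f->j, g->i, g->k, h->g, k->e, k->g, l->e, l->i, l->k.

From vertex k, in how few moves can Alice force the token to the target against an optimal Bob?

5

A0 = {i, j}
A1: add {g} — g (Alice) has g→i.
A2: add {h} — h (Alice) has h→g.
A3: add {f} — f (Bob): all of {h, i, j} already in.
A4: add {e} — e (Bob): all of {f, g, h, j} already in.
A5: add {k} — k (Bob): all of {e, g} already in.
k enters the attractor at level 5, so Alice can force the target in 5 moves from there.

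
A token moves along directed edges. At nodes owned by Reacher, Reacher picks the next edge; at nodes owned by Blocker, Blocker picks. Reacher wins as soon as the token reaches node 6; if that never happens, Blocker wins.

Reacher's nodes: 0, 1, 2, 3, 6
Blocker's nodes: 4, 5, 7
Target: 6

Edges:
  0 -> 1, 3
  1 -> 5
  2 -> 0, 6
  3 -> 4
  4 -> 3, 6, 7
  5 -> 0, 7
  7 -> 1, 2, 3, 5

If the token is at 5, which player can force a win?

A0 = {6}
A1: add {2} — 2 (Reacher) has 2→6.
A2 = A1; e.g. 0 (Reacher) has no edge into A1. Fixed point.
5 never enters the attractor, so Blocker can avoid the target forever.

Blocker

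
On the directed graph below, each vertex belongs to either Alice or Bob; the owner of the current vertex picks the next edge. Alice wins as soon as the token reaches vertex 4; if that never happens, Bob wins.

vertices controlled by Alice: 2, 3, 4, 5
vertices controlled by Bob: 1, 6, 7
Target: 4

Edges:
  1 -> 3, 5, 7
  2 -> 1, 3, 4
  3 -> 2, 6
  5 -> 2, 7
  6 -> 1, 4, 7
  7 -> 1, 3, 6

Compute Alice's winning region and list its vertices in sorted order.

2, 3, 4, 5

A0 = {4}
A1: add {2} — 2 (Alice) has 2→4.
A2: add {3, 5} — 3 (Alice) has 3→2; 5 (Alice) has 5→2.
A3 = A2; e.g. 1 (Bob) can still go to 7. Fixed point.
Alice's winning region = {2, 3, 4, 5}.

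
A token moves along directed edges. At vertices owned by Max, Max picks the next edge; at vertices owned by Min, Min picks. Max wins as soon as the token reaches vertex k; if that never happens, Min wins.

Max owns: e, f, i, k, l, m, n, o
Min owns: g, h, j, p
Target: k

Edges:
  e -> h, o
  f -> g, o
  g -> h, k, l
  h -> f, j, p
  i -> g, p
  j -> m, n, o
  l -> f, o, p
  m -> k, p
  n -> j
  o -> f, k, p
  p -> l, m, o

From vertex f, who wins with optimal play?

A0 = {k}
A1: add {m, o} — m (Max) has m→k; o (Max) has o→k.
A2: add {e, f, l} — e (Max) has e→o; f (Max) has f→o; l (Max) has l→o.
f ∈ A2, so Max can force the target.

Max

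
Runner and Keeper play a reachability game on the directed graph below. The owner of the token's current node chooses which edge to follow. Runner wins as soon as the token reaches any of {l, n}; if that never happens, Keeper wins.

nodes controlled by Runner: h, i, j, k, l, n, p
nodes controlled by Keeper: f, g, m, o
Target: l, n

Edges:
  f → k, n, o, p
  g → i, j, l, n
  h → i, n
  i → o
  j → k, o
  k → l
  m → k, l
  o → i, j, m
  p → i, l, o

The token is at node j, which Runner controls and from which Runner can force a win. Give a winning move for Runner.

k

A0 = {l, n}
A1: add {h, k, p} — h (Runner) has h→n; k (Runner) has k→l; p (Runner) has p→l.
A2: add {j, m} — j (Runner) has j→k; m (Keeper): all of {k, l} already in.
A3 = A2; e.g. f (Keeper) can still go to o. Fixed point.
From j, successor k is in the attractor (rank 1); the other successor o is not.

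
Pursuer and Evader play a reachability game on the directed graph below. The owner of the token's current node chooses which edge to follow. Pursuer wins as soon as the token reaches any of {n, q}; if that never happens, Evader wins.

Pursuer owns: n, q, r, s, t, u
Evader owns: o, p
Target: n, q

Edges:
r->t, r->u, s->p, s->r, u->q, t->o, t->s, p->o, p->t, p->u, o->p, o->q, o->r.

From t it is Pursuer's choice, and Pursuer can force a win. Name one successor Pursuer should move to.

A0 = {n, q}
A1: add {u} — u (Pursuer) has u→q.
A2: add {r} — r (Pursuer) has r→u.
A3: add {s} — s (Pursuer) has s→r.
A4: add {t} — t (Pursuer) has t→s.
A5 = A4; e.g. o (Evader) can still go to p. Fixed point.
From t, successor s is in the attractor (rank 3); the other successor o is not.

s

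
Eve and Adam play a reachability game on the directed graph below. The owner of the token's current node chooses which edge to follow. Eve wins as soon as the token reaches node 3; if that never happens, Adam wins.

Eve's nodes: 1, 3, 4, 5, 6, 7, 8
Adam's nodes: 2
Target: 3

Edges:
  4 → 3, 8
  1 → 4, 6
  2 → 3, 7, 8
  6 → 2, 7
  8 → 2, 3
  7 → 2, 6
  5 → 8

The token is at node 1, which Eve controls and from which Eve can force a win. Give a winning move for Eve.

4

A0 = {3}
A1: add {4, 8} — 4 (Eve) has 4→3; 8 (Eve) has 8→3.
A2: add {1, 5} — 1 (Eve) has 1→4; 5 (Eve) has 5→8.
A3 = A2; e.g. 2 (Adam) can still go to 7. Fixed point.
From 1, successor 4 is in the attractor (rank 1); the other successor 6 is not.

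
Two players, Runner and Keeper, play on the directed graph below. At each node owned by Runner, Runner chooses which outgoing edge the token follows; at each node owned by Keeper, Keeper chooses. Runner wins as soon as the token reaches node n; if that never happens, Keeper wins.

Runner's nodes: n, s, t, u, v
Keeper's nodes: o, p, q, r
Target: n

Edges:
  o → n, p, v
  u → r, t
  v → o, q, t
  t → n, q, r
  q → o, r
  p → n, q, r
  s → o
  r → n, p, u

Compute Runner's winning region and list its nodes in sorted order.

A0 = {n}
A1: add {t} — t (Runner) has t→n.
A2: add {u, v} — u (Runner) has u→t; v (Runner) has v→t.
A3 = A2; e.g. o (Keeper) can still go to p. Fixed point.
Runner's winning region = {n, t, u, v}.

n, t, u, v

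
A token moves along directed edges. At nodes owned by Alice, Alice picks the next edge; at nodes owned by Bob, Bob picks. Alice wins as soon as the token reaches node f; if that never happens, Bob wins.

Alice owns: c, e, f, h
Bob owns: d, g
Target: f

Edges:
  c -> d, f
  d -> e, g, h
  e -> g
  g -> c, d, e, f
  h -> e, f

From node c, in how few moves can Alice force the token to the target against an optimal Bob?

1

A0 = {f}
A1: add {c, h} — c (Alice) has c→f; h (Alice) has h→f.
A2 = A1; e.g. d (Bob) can still go to e. Fixed point.
c enters the attractor at level 1, so Alice can force the target in 1 move from there.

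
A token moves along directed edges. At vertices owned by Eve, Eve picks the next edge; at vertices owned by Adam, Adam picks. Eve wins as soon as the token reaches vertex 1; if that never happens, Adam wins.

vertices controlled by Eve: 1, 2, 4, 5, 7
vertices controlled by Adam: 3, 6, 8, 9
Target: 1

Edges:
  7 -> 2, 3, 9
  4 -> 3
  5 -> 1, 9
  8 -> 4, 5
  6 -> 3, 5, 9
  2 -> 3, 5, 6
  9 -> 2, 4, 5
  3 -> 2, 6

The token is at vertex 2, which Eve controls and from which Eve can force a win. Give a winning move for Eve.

A0 = {1}
A1: add {5} — 5 (Eve) has 5→1.
A2: add {2} — 2 (Eve) has 2→5.
A3: add {7} — 7 (Eve) has 7→2.
A4 = A3; e.g. 3 (Adam) can still go to 6. Fixed point.
From 2, successor 5 is in the attractor (rank 1); the other successors 3, 6 are not.

5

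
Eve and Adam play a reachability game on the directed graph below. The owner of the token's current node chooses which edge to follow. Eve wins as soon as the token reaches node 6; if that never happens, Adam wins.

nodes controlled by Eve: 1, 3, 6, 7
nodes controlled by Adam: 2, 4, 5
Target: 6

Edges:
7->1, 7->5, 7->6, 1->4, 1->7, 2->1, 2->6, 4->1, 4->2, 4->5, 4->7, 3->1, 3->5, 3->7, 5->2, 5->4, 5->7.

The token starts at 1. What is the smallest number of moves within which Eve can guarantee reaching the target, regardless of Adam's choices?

A0 = {6}
A1: add {7} — 7 (Eve) has 7→6.
A2: add {1, 3} — 1 (Eve) has 1→7; 3 (Eve) has 3→7.
1 enters the attractor at level 2, so Eve can force the target in 2 moves from there.

2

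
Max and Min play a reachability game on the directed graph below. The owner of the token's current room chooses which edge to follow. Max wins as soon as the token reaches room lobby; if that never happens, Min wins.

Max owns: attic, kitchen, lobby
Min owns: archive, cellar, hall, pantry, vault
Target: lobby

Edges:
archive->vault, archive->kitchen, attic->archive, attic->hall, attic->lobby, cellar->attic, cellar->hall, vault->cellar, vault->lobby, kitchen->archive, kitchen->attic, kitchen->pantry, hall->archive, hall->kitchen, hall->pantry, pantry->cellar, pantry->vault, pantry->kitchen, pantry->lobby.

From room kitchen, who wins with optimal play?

Max

A0 = {lobby}
A1: add {attic} — attic (Max) has attic→lobby.
A2: add {kitchen} — kitchen (Max) has kitchen→attic.
A3 = A2; e.g. archive (Min) can still go to vault. Fixed point.
kitchen ∈ A2, so Max can force the target.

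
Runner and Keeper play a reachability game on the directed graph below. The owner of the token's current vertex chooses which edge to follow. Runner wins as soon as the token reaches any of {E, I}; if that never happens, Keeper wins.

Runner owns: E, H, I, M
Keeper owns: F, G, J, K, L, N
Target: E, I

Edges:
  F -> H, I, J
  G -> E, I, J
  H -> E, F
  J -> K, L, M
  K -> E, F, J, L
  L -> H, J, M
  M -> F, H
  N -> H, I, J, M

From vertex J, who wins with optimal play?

A0 = {E, I}
A1: add {H} — H (Runner) has H→E.
A2: add {M} — M (Runner) has M→H.
A3 = A2; e.g. F (Keeper) can still go to J. Fixed point.
J never enters the attractor, so Keeper can avoid the target forever.

Keeper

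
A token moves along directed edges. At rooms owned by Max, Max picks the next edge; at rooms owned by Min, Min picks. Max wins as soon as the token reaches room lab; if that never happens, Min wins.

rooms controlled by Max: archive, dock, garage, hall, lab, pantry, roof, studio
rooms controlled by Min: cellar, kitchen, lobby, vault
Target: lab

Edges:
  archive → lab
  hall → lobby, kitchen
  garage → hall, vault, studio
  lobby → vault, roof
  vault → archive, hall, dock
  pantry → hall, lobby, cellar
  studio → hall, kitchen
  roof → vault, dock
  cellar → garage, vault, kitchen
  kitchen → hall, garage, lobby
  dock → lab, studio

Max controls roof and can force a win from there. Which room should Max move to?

A0 = {lab}
A1: add {archive, dock} — archive (Max) has archive→lab; dock (Max) has dock→lab.
A2: add {roof} — roof (Max) has roof→dock.
A3 = A2; e.g. hall (Max) has no edge into A2. Fixed point.
From roof, successor dock is in the attractor (rank 1); the other successor vault is not.

dock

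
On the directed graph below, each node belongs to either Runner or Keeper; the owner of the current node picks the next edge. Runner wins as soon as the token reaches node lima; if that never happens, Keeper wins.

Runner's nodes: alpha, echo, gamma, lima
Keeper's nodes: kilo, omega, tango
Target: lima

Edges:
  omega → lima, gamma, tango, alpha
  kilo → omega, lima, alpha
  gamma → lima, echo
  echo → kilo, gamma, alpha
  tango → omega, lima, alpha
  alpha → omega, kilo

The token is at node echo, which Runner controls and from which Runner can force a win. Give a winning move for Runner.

A0 = {lima}
A1: add {gamma} — gamma (Runner) has gamma→lima.
A2: add {echo} — echo (Runner) has echo→gamma.
A3 = A2; e.g. omega (Keeper) can still go to tango. Fixed point.
From echo, successor gamma is in the attractor (rank 1); the other successors alpha, kilo are not.

gamma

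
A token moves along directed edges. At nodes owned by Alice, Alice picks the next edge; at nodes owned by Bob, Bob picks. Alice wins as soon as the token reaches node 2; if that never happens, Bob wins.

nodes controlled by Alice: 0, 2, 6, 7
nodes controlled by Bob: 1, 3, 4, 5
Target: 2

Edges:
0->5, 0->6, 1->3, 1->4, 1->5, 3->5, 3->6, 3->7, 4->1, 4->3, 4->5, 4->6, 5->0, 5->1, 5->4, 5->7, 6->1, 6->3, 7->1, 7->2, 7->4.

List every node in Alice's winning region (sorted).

2, 7

A0 = {2}
A1: add {7} — 7 (Alice) has 7→2.
A2 = A1; e.g. 0 (Alice) has no edge into A1. Fixed point.
Alice's winning region = {2, 7}.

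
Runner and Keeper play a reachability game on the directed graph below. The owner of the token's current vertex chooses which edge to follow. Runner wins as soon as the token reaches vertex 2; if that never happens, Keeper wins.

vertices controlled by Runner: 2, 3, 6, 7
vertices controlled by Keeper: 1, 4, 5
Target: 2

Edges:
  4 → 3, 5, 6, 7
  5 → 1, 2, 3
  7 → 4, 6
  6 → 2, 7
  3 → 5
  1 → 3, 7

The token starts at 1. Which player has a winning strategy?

A0 = {2}
A1: add {6} — 6 (Runner) has 6→2.
A2: add {7} — 7 (Runner) has 7→6.
A3 = A2; e.g. 1 (Keeper) can still go to 3. Fixed point.
1 never enters the attractor, so Keeper can avoid the target forever.

Keeper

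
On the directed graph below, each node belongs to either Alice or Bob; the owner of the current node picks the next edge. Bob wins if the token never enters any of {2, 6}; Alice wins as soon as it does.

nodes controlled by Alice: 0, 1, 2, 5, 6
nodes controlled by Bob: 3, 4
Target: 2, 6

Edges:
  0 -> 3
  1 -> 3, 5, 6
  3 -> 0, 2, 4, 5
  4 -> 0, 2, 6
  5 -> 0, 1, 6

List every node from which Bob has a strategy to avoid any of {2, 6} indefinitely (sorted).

A0 = {2, 6}
A1: add {1, 5} — 1 (Alice) has 1→6; 5 (Alice) has 5→6.
A2 = A1; e.g. 0 (Alice) has no edge into A1. Fixed point.
Alice's attractor = {1, 2, 5, 6}; Bob avoids the target exactly from the complement.

0, 3, 4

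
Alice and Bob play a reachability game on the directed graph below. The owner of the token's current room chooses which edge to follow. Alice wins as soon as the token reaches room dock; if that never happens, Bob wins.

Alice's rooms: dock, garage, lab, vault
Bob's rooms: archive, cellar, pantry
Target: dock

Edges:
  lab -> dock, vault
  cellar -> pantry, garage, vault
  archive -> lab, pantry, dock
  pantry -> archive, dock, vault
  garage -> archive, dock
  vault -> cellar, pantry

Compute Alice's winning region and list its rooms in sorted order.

A0 = {dock}
A1: add {garage, lab} — lab (Alice) has lab→dock; garage (Alice) has garage→dock.
A2 = A1; e.g. cellar (Bob) can still go to pantry. Fixed point.
Alice's winning region = {dock, garage, lab}.

dock, garage, lab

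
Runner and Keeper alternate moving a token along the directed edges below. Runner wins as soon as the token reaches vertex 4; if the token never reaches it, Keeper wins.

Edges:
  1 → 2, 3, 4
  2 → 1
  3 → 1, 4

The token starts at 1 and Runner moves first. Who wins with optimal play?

Runner

Track states (vertex, player-to-move).
A0 = {(4,Runner), (4,Keeper)}
A1: add {(1,Runner), (3,Runner)}.
(1,Runner) ∈ A1 ⇒ Runner forces the target.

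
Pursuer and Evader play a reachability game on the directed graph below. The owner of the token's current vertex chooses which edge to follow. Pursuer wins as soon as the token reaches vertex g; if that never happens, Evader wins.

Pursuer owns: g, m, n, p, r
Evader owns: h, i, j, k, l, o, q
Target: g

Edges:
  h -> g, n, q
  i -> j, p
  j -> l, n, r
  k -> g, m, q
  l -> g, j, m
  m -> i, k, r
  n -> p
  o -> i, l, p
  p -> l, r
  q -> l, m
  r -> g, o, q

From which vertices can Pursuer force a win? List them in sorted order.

A0 = {g}
A1: add {r} — r (Pursuer) has r→g.
A2: add {m, p} — m (Pursuer) has m→r; p (Pursuer) has p→r.
A3: add {n} — n (Pursuer) has n→p.
A4 = A3; e.g. h (Evader) can still go to q. Fixed point.
Pursuer's winning region = {g, m, n, p, r}.

g, m, n, p, r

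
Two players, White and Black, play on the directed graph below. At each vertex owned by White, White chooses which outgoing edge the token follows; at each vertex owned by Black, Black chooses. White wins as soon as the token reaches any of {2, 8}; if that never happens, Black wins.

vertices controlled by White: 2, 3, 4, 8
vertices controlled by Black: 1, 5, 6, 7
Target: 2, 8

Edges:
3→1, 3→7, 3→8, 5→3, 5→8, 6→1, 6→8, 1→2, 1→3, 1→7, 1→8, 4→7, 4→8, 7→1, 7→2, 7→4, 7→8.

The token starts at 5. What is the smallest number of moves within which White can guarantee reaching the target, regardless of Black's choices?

2

A0 = {2, 8}
A1: add {3, 4} — 3 (White) has 3→8; 4 (White) has 4→8.
A2: add {5} — 5 (Black): all of {3, 8} already in.
A3 = A2; e.g. 1 (Black) can still go to 7. Fixed point.
5 enters the attractor at level 2, so White can force the target in 2 moves from there.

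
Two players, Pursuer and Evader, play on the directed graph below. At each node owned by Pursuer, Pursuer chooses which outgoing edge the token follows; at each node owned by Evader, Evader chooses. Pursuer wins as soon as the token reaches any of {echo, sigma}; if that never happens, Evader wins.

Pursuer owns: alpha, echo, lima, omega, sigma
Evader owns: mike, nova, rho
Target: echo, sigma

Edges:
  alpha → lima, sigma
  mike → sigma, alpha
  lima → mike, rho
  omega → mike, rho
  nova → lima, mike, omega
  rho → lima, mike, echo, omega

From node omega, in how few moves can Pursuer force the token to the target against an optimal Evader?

3

A0 = {echo, sigma}
A1: add {alpha} — alpha (Pursuer) has alpha→sigma.
A2: add {mike} — mike (Evader): all of {sigma, alpha} already in.
A3: add {lima, omega} — lima (Pursuer) has lima→mike; omega (Pursuer) has omega→mike.
omega enters the attractor at level 3, so Pursuer can force the target in 3 moves from there.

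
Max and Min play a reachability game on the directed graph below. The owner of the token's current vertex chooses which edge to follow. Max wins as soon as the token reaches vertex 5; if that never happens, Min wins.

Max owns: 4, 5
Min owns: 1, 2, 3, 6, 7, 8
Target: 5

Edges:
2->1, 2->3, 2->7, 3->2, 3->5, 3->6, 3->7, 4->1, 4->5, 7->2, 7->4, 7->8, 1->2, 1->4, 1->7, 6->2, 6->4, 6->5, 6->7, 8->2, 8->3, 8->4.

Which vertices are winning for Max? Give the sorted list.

A0 = {5}
A1: add {4} — 4 (Max) has 4→5.
A2 = A1; e.g. 1 (Min) can still go to 2. Fixed point.
Max's winning region = {4, 5}.

4, 5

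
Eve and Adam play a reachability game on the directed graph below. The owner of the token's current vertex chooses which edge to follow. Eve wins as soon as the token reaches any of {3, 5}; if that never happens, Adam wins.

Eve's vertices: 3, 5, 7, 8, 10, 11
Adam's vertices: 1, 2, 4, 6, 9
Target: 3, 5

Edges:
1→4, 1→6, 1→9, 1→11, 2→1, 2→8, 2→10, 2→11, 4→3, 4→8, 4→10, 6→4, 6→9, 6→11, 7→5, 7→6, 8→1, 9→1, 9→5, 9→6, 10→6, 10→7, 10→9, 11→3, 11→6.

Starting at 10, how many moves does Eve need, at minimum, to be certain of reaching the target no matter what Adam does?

A0 = {3, 5}
A1: add {7, 11} — 7 (Eve) has 7→5; 11 (Eve) has 11→3.
A2: add {10} — 10 (Eve) has 10→7.
A3 = A2; e.g. 1 (Adam) can still go to 4. Fixed point.
10 enters the attractor at level 2, so Eve can force the target in 2 moves from there.

2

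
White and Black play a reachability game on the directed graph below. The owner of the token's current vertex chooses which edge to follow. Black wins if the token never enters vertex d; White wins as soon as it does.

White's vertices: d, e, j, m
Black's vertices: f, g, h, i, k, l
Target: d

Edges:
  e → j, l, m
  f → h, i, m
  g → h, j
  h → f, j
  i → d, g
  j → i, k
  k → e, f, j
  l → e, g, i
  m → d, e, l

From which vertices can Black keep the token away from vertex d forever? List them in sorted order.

A0 = {d}
A1: add {m} — m (White) has m→d.
A2: add {e} — e (White) has e→m.
A3 = A2; e.g. f (Black) can still go to h. Fixed point.
White's attractor = {d, e, m}; Black avoids the target exactly from the complement.

f, g, h, i, j, k, l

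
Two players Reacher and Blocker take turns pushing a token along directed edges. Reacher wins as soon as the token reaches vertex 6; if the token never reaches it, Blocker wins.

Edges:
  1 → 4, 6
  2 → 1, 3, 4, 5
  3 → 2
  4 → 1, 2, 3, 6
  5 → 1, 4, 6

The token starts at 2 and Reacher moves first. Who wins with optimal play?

Reacher

Track states (vertex, player-to-move).
A0 = {(6,Reacher), (6,Blocker)}
A1: add {(1,Reacher), (4,Reacher), (5,Reacher)}.
A2: add {(1,Blocker), (5,Blocker)}.
A3: add {(2,Reacher)}.
(2,Reacher) ∈ A3 ⇒ Reacher forces the target.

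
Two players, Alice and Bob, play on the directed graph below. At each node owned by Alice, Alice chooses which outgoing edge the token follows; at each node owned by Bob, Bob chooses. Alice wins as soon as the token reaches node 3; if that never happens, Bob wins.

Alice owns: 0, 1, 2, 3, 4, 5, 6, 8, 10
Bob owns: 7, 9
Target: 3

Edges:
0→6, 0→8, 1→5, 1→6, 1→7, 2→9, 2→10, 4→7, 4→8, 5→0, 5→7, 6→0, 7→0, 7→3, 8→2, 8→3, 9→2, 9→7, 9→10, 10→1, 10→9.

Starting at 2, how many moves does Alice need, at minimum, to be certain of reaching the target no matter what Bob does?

A0 = {3}
A1: add {8} — 8 (Alice) has 8→3.
A2: add {0, 4} — 0 (Alice) has 0→8; 4 (Alice) has 4→8.
A3: add {5, 6, 7} — 5 (Alice) has 5→0; 6 (Alice) has 6→0; 7 (Bob): all of {0, 3} already in.
A4: add {1} — 1 (Alice) has 1→5.
A5: add {10} — 10 (Alice) has 10→1.
A6: add {2} — 2 (Alice) has 2→10.
2 enters the attractor at level 6, so Alice can force the target in 6 moves from there.

6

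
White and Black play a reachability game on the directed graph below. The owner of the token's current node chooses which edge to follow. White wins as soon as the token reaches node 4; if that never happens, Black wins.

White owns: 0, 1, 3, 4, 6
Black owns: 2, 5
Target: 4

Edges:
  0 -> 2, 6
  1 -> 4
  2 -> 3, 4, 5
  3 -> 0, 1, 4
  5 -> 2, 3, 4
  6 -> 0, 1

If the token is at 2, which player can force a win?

A0 = {4}
A1: add {1, 3} — 1 (White) has 1→4; 3 (White) has 3→4.
A2: add {6} — 6 (White) has 6→1.
A3: add {0} — 0 (White) has 0→6.
A4 = A3; e.g. 2 (Black) can still go to 5. Fixed point.
2 never enters the attractor, so Black can avoid the target forever.

Black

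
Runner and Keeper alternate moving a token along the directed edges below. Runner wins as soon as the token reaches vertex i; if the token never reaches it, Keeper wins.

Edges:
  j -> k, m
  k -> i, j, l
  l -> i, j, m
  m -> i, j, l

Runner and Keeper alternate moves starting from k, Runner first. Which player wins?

Runner

Track states (vertex, player-to-move).
A0 = {(i,Runner), (i,Keeper)}
A1: add {(k,Runner), (l,Runner), (m,Runner)}.
(k,Runner) ∈ A1 ⇒ Runner forces the target.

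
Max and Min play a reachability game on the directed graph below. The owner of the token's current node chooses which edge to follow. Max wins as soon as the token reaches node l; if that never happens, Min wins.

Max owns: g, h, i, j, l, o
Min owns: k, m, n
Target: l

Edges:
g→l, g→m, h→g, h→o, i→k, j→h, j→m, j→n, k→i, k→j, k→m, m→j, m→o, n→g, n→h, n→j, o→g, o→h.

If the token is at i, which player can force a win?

A0 = {l}
A1: add {g} — g (Max) has g→l.
A2: add {h, o} — h (Max) has h→g; o (Max) has o→g.
A3: add {j} — j (Max) has j→h.
A4: add {m, n} — m (Min): all of {j, o} already in; n (Min): all of {g, h, j} already in.
A5 = A4; e.g. i (Max) has no edge into A4. Fixed point.
i never enters the attractor, so Min can avoid the target forever.

Min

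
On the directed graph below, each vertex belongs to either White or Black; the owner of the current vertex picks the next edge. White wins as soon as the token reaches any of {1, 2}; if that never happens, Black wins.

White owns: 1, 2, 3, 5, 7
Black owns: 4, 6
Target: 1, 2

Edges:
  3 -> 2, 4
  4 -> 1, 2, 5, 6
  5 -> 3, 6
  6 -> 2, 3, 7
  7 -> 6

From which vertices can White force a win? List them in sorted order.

1, 2, 3, 5

A0 = {1, 2}
A1: add {3} — 3 (White) has 3→2.
A2: add {5} — 5 (White) has 5→3.
A3 = A2; e.g. 4 (Black) can still go to 6. Fixed point.
White's winning region = {1, 2, 3, 5}.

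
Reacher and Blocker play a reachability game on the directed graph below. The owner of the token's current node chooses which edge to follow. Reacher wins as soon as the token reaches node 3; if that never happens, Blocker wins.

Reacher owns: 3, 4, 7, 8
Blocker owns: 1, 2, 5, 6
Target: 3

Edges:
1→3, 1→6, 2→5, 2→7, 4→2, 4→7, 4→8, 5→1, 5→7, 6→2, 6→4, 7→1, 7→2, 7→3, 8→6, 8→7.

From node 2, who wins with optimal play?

A0 = {3}
A1: add {7} — 7 (Reacher) has 7→3.
A2: add {4, 8} — 4 (Reacher) has 4→7; 8 (Reacher) has 8→7.
A3 = A2; e.g. 1 (Blocker) can still go to 6. Fixed point.
2 never enters the attractor, so Blocker can avoid the target forever.

Blocker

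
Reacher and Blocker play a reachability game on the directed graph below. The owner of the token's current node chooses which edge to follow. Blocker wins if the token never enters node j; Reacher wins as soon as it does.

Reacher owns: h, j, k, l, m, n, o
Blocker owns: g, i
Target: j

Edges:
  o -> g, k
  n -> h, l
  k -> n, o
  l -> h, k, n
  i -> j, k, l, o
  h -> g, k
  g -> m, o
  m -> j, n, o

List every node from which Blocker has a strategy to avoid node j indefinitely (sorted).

g, h, i, k, l, n, o

A0 = {j}
A1: add {m} — m (Reacher) has m→j.
A2 = A1; e.g. g (Blocker) can still go to o. Fixed point.
Reacher's attractor = {j, m}; Blocker avoids the target exactly from the complement.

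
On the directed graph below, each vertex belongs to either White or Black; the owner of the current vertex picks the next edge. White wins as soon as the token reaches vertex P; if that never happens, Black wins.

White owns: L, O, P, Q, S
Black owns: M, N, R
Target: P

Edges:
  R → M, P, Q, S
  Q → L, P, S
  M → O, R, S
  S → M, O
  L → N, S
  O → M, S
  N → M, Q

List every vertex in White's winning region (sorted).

P, Q

A0 = {P}
A1: add {Q} — Q (White) has Q→P.
A2 = A1; e.g. L (White) has no edge into A1. Fixed point.
White's winning region = {P, Q}.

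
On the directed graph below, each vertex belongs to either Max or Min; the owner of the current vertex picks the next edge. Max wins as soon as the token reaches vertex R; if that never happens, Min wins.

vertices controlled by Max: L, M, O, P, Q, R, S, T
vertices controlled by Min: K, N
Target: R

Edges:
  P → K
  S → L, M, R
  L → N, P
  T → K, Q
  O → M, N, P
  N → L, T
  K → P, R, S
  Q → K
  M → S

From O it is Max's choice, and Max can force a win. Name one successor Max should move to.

A0 = {R}
A1: add {S} — S (Max) has S→R.
A2: add {M} — M (Max) has M→S.
A3: add {O} — O (Max) has O→M.
A4 = A3; e.g. K (Min) can still go to P. Fixed point.
From O, successor M is in the attractor (rank 2); the other successors N, P are not.

M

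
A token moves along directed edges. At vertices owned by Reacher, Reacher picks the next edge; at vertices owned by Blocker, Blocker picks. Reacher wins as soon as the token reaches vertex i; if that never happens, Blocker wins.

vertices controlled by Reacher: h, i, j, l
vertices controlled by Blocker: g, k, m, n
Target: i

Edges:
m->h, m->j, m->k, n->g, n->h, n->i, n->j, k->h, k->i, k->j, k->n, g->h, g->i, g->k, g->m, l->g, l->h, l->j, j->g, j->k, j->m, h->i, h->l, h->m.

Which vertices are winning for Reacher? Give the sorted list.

A0 = {i}
A1: add {h} — h (Reacher) has h→i.
A2: add {l} — l (Reacher) has l→h.
A3 = A2; e.g. g (Blocker) can still go to k. Fixed point.
Reacher's winning region = {h, i, l}.

h, i, l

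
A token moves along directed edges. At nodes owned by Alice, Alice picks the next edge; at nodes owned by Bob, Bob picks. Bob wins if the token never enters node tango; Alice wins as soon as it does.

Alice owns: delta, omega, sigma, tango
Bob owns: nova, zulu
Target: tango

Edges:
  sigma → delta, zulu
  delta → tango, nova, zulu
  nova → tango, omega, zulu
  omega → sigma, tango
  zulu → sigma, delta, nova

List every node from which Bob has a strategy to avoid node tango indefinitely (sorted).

A0 = {tango}
A1: add {delta, omega} — delta (Alice) has delta→tango; omega (Alice) has omega→tango.
A2: add {sigma} — sigma (Alice) has sigma→delta.
A3 = A2; e.g. nova (Bob) can still go to zulu. Fixed point.
Alice's attractor = {delta, omega, sigma, tango}; Bob avoids the target exactly from the complement.

nova, zulu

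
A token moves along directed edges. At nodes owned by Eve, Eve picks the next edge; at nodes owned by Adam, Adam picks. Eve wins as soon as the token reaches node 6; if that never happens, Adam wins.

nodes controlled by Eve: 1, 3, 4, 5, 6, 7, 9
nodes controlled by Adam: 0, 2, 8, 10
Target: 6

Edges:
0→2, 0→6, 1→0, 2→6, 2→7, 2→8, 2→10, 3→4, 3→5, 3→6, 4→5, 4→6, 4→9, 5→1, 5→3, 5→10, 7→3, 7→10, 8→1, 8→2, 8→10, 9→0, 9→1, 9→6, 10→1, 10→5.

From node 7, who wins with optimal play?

A0 = {6}
A1: add {3, 4, 9} — 3 (Eve) has 3→6; 4 (Eve) has 4→6; 9 (Eve) has 9→6.
A2: add {5, 7} — 5 (Eve) has 5→3; 7 (Eve) has 7→3.
A3 = A2; e.g. 0 (Adam) can still go to 2. Fixed point.
7 ∈ A2, so Eve can force the target.

Eve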